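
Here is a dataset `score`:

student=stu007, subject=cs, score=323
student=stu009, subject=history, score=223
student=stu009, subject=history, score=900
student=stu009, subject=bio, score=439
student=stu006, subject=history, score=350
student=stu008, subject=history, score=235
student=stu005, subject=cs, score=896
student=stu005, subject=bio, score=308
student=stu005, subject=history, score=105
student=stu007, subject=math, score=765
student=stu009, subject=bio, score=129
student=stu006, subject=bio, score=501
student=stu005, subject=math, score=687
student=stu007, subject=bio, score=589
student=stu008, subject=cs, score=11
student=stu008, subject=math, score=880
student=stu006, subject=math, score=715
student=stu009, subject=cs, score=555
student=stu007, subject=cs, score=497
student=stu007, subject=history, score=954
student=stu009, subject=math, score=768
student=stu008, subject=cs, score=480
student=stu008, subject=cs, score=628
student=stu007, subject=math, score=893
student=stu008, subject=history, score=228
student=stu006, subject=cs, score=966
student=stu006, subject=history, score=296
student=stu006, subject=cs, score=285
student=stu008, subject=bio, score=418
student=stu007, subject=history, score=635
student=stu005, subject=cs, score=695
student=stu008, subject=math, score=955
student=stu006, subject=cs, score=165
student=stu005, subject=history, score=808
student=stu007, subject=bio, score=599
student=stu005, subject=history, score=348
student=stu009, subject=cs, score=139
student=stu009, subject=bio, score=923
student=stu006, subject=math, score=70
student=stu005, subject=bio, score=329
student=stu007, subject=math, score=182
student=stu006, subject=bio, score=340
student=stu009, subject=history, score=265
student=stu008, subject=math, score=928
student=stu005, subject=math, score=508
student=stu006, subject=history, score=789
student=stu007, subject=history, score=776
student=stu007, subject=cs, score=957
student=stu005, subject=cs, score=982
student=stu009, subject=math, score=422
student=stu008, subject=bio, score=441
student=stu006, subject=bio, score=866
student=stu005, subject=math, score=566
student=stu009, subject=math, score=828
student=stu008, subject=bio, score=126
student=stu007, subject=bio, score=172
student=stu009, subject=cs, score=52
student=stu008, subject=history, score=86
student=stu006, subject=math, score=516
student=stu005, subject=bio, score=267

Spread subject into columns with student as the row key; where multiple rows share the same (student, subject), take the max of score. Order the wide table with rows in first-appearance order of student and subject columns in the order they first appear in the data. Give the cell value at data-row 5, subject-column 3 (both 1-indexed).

329

With rows in first-appearance order of student, row 5 is student=stu005. subject columns in first-appearance order: cs, history, bio, math; column 3 is bio.
Long rows with student=stu005, subject=bio: max(308, 329, 267) = 329.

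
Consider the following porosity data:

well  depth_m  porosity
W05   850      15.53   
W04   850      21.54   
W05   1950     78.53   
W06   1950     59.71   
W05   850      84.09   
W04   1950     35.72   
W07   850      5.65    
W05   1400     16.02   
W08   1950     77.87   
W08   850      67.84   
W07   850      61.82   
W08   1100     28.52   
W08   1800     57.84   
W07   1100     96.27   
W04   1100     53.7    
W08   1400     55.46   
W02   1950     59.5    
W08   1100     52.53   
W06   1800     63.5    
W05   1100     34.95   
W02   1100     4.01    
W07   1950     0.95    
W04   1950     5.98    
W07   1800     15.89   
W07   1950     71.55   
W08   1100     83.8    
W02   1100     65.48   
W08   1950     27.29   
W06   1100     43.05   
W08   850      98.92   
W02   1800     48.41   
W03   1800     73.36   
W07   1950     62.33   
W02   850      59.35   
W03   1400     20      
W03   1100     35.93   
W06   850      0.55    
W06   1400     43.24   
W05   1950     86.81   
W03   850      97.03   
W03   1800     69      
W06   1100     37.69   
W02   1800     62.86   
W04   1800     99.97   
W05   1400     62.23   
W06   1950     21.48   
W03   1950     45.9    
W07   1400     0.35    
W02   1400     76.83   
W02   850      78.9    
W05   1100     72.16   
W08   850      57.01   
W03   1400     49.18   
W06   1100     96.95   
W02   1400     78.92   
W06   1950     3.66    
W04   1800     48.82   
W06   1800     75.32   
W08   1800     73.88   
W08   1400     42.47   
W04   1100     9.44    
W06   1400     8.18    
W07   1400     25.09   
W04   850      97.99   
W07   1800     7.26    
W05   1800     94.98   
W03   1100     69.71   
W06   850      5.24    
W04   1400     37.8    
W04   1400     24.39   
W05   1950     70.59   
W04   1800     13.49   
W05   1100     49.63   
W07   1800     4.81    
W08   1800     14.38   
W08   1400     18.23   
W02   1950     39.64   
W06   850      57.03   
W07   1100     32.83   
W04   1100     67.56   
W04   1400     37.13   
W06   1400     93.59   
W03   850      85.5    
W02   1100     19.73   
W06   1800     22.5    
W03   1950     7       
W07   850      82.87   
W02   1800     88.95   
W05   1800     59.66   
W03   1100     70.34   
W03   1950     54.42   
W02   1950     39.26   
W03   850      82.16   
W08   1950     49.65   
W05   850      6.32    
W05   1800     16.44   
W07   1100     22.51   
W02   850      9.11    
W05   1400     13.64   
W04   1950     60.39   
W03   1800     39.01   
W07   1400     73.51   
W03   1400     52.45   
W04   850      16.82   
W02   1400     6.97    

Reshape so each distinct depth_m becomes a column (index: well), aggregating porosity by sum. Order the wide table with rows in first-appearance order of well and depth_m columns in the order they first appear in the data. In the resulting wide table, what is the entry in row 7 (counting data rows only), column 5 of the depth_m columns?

With rows in first-appearance order of well, row 7 is well=W03. depth_m columns in first-appearance order: 850, 1950, 1400, 1100, 1800; column 5 is 1800.
Long rows with well=W03, depth_m=1800: 73.36 + 69 + 39.01 = 181.37.

181.37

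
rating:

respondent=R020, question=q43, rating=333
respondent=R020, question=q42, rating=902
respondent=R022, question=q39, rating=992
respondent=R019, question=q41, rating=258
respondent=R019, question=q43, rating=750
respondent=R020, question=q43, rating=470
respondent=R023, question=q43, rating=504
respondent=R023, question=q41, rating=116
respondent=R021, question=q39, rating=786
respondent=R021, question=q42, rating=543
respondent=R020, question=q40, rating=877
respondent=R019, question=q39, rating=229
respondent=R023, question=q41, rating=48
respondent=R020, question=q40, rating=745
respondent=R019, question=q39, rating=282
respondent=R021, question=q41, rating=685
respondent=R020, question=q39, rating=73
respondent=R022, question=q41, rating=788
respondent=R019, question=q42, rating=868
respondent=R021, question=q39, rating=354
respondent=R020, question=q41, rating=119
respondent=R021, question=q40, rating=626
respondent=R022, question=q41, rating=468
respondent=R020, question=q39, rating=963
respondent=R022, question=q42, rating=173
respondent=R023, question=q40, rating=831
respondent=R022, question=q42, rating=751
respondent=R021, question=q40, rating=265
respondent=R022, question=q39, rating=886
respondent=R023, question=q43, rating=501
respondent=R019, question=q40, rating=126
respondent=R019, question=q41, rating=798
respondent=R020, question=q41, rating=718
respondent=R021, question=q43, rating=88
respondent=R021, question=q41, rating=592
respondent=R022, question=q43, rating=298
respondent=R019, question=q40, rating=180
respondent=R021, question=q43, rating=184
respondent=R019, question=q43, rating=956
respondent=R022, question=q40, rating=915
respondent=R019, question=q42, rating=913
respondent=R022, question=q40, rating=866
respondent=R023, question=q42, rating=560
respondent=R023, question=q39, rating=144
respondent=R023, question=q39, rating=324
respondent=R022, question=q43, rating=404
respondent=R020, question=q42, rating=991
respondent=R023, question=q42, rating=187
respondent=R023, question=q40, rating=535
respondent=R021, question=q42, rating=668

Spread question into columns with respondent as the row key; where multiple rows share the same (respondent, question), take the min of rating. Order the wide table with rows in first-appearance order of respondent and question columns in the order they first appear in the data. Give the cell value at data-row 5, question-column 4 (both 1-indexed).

592

With rows in first-appearance order of respondent, row 5 is respondent=R021. question columns in first-appearance order: q43, q42, q39, q41, q40; column 4 is q41.
Long rows with respondent=R021, question=q41: min(685, 592) = 592.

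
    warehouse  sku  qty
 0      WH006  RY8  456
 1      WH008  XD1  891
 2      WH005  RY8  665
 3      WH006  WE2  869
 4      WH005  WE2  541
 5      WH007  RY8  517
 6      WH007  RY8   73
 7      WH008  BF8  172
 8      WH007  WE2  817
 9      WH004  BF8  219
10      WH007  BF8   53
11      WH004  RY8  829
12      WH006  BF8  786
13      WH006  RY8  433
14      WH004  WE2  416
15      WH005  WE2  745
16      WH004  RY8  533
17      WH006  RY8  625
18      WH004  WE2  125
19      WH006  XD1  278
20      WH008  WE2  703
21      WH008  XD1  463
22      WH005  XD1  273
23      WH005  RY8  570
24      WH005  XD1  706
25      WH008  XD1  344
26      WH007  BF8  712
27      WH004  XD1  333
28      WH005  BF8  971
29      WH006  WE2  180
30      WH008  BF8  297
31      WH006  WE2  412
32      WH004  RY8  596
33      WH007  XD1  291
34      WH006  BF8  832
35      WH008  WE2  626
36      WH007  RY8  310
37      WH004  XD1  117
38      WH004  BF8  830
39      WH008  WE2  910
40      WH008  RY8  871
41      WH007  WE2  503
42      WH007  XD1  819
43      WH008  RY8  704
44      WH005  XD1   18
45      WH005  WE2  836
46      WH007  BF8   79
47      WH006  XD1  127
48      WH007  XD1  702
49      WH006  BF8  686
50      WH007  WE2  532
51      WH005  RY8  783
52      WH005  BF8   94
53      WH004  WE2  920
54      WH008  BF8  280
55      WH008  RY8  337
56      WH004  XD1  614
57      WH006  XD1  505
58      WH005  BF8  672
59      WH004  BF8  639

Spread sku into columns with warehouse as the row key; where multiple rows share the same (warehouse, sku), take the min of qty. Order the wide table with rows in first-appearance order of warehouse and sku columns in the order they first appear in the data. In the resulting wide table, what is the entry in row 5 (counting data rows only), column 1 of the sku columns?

With rows in first-appearance order of warehouse, row 5 is warehouse=WH004. sku columns in first-appearance order: RY8, XD1, WE2, BF8; column 1 is RY8.
Long rows with warehouse=WH004, sku=RY8: min(829, 533, 596) = 533.

533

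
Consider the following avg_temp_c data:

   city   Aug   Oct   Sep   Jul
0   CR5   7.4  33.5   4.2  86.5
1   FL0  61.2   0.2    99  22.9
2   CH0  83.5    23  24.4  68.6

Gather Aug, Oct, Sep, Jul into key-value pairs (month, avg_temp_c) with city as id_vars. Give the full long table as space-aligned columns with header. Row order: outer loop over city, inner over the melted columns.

city  month  avg_temp_c
CR5   Aug    7.4       
CR5   Oct    33.5      
CR5   Sep    4.2       
CR5   Jul    86.5      
FL0   Aug    61.2      
FL0   Oct    0.2       
FL0   Sep    99        
FL0   Jul    22.9      
CH0   Aug    83.5      
CH0   Oct    23        
CH0   Sep    24.4      
CH0   Jul    68.6      

Each (city, column) pair becomes one row: 3 × 4 = 12 rows.
For example, (CR5, Aug) → avg_temp_c=7.4.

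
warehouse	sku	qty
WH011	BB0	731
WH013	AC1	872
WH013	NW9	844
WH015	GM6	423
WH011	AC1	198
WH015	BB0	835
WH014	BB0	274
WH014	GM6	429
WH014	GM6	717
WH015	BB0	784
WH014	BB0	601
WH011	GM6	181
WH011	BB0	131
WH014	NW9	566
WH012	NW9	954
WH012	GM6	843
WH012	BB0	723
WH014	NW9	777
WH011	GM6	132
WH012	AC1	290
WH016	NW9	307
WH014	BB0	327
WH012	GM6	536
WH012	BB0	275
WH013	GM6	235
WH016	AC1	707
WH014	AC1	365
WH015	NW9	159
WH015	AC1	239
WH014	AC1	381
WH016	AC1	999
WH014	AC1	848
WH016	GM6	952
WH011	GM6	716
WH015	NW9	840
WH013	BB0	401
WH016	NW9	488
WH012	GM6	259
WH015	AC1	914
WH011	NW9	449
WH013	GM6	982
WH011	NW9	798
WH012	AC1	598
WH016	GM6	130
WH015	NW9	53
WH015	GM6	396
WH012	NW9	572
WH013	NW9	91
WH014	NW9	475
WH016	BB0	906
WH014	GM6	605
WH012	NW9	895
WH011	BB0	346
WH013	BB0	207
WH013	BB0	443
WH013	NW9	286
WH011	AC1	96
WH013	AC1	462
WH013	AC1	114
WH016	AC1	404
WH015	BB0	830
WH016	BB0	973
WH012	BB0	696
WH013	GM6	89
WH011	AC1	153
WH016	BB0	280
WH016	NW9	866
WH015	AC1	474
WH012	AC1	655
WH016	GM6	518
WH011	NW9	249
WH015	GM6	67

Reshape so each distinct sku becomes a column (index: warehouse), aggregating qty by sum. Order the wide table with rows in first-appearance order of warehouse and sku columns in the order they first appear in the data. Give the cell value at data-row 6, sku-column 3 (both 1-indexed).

With rows in first-appearance order of warehouse, row 6 is warehouse=WH016. sku columns in first-appearance order: BB0, AC1, NW9, GM6; column 3 is NW9.
Long rows with warehouse=WH016, sku=NW9: 307 + 488 + 866 = 1661.

1661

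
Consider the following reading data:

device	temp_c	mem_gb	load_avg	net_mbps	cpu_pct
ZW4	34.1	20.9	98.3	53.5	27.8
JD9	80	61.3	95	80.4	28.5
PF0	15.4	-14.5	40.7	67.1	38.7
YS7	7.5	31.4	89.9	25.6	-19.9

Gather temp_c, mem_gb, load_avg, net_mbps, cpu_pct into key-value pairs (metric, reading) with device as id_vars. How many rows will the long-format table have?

20

4 device values × 5 melted columns = 20 rows.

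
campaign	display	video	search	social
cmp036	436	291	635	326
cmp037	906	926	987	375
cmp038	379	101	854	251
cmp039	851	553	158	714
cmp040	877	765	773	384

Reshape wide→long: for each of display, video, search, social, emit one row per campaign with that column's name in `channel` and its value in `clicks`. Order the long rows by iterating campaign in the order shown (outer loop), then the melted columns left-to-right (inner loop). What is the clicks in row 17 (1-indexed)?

877

20 rows total (5 × 4). Row 17: index ⌊(17-1)/4⌋ = 4 into campaign → cmp040; (17-1) mod 4 = 0 into the melted columns → display.
So row 17 is (cmp040, display, 877); clicks = 877.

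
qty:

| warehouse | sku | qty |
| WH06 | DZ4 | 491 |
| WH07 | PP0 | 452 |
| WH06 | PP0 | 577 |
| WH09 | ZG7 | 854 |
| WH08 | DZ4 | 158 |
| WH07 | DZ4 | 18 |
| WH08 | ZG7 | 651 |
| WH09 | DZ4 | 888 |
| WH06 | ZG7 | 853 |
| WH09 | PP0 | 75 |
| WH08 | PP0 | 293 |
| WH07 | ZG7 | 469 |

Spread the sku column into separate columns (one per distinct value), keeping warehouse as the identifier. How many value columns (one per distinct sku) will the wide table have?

3 distinct sku values: ZG7, PP0, DZ4.

3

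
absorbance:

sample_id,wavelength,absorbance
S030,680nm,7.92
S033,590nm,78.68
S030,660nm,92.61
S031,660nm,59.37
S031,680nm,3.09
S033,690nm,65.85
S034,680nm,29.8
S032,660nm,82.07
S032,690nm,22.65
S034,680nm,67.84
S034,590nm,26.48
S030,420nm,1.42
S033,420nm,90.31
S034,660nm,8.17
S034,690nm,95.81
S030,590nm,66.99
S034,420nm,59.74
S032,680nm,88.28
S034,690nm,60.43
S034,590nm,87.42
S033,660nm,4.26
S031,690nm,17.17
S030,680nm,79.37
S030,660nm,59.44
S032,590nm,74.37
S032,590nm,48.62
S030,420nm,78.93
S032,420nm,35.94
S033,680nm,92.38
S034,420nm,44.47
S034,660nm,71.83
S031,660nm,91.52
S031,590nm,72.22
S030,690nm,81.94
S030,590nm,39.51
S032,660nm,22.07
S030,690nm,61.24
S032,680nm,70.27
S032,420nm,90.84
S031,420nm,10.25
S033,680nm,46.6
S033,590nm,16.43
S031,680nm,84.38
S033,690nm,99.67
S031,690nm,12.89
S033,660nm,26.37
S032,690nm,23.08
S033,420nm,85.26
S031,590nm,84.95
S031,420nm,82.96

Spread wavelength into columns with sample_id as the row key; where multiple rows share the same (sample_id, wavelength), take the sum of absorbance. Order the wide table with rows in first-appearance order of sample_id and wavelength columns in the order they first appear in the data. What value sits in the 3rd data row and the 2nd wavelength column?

157.17

With rows in first-appearance order of sample_id, row 3 is sample_id=S031. wavelength columns in first-appearance order: 680nm, 590nm, 660nm, 690nm, 420nm; column 2 is 590nm.
Long rows with sample_id=S031, wavelength=590nm: 72.22 + 84.95 = 157.17.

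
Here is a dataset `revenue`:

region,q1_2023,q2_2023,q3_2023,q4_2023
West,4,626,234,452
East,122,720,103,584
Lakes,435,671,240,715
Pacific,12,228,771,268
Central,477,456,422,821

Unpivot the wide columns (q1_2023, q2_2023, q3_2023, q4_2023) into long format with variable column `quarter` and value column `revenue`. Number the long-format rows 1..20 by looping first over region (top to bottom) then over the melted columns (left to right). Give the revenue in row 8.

584

20 rows total (5 × 4). Row 8: index ⌊(8-1)/4⌋ = 1 into region → East; (8-1) mod 4 = 3 into the melted columns → q4_2023.
So row 8 is (East, q4_2023, 584); revenue = 584.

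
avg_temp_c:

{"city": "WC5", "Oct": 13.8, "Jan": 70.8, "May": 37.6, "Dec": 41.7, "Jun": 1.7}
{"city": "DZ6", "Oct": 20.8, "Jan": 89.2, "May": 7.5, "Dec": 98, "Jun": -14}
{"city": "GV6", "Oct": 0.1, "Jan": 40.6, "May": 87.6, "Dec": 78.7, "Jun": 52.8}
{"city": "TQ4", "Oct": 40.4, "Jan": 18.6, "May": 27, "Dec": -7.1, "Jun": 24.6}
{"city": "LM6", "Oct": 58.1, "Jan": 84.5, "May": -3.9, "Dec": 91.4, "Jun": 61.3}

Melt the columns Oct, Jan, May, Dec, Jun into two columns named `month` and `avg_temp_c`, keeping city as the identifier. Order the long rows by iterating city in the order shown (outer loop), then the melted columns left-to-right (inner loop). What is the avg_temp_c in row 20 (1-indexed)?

24.6

25 rows total (5 × 5). Row 20: index ⌊(20-1)/5⌋ = 3 into city → TQ4; (20-1) mod 5 = 4 into the melted columns → Jun.
So row 20 is (TQ4, Jun, 24.6); avg_temp_c = 24.6.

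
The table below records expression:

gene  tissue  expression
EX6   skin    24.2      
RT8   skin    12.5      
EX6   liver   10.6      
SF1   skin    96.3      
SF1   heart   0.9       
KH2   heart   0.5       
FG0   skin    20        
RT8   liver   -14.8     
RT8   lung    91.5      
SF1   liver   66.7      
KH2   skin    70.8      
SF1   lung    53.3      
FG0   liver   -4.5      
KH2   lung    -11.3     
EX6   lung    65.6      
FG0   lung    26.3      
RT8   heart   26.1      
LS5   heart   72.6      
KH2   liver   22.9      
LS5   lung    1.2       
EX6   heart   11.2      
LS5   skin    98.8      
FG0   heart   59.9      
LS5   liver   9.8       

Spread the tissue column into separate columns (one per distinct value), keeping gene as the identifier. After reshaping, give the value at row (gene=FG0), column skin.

20

Wide layout: rows indexed by gene, columns are the 4 distinct tissue values (skin, liver, heart, lung).
Cell (gene=FG0, tissue=skin) draws from the long row where gene=FG0 and tissue=skin, which has expression=20.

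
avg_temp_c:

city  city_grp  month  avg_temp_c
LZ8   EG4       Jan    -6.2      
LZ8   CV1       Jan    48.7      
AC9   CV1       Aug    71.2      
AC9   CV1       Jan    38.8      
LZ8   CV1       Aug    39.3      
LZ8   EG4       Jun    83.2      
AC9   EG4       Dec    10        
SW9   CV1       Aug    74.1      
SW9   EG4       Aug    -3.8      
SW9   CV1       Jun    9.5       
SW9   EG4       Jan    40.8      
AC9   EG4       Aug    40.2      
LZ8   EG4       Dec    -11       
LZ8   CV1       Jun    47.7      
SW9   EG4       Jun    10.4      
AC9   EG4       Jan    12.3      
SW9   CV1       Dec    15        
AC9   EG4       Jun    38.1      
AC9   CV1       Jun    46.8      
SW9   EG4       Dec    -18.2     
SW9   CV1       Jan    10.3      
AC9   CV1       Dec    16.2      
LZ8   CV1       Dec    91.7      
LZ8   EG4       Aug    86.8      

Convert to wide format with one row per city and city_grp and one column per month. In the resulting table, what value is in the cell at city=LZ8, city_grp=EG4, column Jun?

Wide layout: rows indexed by city and city_grp, columns are the 4 distinct month values (Jan, Aug, Jun, Dec).
Cell (city=LZ8, city_grp=EG4, month=Jun) draws from the long row where city=LZ8, city_grp=EG4 and month=Jun, which has avg_temp_c=83.2.

83.2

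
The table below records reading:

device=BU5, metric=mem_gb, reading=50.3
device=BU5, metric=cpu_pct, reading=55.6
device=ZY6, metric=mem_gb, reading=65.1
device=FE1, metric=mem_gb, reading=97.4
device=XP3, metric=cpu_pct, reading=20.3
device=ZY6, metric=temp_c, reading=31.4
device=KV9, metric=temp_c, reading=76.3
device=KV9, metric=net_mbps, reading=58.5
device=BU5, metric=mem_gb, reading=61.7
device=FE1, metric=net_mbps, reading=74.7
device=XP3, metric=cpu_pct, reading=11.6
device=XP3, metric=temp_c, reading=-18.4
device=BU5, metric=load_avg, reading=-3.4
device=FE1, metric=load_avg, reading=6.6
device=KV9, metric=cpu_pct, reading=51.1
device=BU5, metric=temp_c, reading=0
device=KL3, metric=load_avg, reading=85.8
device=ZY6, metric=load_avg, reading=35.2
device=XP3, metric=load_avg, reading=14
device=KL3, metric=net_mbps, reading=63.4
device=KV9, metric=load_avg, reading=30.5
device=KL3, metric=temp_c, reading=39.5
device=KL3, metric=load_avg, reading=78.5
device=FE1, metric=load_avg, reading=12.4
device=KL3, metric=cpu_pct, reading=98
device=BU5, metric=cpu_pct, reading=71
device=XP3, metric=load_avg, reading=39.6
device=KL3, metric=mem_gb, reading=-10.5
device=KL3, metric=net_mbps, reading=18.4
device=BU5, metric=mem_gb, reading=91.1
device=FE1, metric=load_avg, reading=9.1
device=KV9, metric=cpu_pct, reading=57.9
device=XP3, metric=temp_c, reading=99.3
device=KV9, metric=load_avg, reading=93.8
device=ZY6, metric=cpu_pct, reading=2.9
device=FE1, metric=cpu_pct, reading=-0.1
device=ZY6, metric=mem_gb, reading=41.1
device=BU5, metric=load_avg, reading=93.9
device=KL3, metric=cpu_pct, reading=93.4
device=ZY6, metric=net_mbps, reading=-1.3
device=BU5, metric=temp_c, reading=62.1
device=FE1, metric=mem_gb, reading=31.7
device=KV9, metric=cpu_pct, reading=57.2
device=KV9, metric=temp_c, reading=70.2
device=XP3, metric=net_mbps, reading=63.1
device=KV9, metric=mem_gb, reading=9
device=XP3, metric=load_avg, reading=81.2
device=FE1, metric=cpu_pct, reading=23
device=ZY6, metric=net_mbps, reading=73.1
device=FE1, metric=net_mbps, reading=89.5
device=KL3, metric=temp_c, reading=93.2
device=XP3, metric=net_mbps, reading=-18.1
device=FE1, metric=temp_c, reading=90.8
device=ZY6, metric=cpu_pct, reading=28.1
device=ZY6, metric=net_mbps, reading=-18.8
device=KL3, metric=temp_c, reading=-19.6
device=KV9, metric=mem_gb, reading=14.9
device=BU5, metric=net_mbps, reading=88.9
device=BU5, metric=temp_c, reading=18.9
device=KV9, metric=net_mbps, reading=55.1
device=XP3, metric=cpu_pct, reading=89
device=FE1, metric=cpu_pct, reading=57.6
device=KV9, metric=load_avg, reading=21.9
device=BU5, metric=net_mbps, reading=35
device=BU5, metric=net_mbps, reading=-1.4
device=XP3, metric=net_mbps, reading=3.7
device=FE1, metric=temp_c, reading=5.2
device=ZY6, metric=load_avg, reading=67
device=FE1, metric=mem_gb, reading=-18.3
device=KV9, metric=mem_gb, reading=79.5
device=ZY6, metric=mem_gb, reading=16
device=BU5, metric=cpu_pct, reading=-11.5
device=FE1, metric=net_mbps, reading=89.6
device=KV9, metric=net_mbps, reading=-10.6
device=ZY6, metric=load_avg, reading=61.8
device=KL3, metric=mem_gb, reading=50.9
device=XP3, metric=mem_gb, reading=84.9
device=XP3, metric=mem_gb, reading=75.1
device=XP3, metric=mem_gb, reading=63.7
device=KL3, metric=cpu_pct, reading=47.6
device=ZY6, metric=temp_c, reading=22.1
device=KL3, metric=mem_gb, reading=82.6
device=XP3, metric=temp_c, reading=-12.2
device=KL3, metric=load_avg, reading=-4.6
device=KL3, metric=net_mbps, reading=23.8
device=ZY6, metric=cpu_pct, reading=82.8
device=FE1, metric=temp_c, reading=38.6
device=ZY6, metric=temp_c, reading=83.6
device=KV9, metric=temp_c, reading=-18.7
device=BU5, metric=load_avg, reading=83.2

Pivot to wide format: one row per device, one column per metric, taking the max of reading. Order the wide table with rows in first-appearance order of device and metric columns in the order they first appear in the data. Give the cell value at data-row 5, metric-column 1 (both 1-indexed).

79.5

With rows in first-appearance order of device, row 5 is device=KV9. metric columns in first-appearance order: mem_gb, cpu_pct, temp_c, net_mbps, load_avg; column 1 is mem_gb.
Long rows with device=KV9, metric=mem_gb: max(9, 14.9, 79.5) = 79.5.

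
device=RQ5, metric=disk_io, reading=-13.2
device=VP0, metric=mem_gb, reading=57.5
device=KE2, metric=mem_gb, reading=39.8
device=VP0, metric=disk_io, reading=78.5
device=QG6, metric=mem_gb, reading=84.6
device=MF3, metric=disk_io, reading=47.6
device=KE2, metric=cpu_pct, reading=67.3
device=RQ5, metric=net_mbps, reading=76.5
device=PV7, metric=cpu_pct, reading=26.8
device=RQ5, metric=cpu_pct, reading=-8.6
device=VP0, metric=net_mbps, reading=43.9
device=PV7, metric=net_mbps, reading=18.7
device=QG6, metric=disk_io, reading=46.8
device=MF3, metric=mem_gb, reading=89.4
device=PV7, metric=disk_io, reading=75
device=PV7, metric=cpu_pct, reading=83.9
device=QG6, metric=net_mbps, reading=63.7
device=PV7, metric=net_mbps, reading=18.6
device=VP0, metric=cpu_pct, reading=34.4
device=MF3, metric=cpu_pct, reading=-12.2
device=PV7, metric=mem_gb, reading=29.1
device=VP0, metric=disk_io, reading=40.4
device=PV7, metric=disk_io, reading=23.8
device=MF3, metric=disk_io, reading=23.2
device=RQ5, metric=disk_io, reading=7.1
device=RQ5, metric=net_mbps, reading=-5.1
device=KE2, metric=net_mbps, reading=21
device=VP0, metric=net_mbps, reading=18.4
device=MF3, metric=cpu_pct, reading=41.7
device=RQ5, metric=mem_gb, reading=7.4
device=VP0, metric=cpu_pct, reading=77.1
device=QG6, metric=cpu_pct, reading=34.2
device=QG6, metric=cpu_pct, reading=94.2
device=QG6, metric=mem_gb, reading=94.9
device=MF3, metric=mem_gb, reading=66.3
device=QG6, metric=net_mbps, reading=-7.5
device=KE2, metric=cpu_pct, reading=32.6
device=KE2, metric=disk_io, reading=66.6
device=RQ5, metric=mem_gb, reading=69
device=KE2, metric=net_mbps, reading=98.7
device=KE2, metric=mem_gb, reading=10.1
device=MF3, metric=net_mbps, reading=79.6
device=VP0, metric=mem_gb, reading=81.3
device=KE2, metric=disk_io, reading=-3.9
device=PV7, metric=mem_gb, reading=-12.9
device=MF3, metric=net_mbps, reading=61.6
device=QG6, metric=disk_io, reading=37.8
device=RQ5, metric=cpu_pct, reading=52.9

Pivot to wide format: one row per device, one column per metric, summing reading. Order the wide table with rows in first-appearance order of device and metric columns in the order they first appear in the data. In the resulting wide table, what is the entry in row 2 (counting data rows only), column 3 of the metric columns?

111.5

With rows in first-appearance order of device, row 2 is device=VP0. metric columns in first-appearance order: disk_io, mem_gb, cpu_pct, net_mbps; column 3 is cpu_pct.
Long rows with device=VP0, metric=cpu_pct: 34.4 + 77.1 = 111.5.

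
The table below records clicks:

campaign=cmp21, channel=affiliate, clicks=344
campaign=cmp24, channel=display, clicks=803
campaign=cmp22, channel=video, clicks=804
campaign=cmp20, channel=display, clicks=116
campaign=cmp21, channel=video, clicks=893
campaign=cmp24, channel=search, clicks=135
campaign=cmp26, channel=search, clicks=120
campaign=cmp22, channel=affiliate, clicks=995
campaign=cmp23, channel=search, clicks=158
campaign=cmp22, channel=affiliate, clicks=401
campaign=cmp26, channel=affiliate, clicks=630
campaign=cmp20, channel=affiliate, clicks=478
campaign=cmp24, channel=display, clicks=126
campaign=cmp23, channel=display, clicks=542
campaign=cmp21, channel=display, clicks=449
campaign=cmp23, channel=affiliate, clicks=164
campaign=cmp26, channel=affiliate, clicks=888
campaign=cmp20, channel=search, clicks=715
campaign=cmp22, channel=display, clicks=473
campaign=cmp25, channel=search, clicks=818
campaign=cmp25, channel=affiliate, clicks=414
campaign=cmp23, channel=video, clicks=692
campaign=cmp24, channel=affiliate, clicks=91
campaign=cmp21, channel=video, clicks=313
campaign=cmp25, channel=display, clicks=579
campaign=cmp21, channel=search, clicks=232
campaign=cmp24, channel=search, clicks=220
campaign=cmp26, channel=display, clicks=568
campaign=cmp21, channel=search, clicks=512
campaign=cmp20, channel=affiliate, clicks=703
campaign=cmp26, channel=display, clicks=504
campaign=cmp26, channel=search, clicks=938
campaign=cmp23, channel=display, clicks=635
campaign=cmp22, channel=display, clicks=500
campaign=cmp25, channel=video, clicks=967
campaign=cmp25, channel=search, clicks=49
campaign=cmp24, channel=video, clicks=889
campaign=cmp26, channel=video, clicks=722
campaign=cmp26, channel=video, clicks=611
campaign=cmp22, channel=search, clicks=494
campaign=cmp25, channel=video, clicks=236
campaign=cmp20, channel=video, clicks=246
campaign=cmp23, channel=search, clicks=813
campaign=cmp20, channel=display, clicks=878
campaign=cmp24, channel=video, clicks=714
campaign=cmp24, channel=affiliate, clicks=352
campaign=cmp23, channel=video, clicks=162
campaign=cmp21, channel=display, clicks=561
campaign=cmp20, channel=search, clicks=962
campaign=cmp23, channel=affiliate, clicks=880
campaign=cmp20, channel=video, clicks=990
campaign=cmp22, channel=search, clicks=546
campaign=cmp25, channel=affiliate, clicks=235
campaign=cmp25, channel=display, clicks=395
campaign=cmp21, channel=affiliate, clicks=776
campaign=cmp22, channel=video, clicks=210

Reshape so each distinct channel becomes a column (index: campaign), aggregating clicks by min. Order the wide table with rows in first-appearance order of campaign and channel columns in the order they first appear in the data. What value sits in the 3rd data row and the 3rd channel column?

With rows in first-appearance order of campaign, row 3 is campaign=cmp22. channel columns in first-appearance order: affiliate, display, video, search; column 3 is video.
Long rows with campaign=cmp22, channel=video: min(804, 210) = 210.

210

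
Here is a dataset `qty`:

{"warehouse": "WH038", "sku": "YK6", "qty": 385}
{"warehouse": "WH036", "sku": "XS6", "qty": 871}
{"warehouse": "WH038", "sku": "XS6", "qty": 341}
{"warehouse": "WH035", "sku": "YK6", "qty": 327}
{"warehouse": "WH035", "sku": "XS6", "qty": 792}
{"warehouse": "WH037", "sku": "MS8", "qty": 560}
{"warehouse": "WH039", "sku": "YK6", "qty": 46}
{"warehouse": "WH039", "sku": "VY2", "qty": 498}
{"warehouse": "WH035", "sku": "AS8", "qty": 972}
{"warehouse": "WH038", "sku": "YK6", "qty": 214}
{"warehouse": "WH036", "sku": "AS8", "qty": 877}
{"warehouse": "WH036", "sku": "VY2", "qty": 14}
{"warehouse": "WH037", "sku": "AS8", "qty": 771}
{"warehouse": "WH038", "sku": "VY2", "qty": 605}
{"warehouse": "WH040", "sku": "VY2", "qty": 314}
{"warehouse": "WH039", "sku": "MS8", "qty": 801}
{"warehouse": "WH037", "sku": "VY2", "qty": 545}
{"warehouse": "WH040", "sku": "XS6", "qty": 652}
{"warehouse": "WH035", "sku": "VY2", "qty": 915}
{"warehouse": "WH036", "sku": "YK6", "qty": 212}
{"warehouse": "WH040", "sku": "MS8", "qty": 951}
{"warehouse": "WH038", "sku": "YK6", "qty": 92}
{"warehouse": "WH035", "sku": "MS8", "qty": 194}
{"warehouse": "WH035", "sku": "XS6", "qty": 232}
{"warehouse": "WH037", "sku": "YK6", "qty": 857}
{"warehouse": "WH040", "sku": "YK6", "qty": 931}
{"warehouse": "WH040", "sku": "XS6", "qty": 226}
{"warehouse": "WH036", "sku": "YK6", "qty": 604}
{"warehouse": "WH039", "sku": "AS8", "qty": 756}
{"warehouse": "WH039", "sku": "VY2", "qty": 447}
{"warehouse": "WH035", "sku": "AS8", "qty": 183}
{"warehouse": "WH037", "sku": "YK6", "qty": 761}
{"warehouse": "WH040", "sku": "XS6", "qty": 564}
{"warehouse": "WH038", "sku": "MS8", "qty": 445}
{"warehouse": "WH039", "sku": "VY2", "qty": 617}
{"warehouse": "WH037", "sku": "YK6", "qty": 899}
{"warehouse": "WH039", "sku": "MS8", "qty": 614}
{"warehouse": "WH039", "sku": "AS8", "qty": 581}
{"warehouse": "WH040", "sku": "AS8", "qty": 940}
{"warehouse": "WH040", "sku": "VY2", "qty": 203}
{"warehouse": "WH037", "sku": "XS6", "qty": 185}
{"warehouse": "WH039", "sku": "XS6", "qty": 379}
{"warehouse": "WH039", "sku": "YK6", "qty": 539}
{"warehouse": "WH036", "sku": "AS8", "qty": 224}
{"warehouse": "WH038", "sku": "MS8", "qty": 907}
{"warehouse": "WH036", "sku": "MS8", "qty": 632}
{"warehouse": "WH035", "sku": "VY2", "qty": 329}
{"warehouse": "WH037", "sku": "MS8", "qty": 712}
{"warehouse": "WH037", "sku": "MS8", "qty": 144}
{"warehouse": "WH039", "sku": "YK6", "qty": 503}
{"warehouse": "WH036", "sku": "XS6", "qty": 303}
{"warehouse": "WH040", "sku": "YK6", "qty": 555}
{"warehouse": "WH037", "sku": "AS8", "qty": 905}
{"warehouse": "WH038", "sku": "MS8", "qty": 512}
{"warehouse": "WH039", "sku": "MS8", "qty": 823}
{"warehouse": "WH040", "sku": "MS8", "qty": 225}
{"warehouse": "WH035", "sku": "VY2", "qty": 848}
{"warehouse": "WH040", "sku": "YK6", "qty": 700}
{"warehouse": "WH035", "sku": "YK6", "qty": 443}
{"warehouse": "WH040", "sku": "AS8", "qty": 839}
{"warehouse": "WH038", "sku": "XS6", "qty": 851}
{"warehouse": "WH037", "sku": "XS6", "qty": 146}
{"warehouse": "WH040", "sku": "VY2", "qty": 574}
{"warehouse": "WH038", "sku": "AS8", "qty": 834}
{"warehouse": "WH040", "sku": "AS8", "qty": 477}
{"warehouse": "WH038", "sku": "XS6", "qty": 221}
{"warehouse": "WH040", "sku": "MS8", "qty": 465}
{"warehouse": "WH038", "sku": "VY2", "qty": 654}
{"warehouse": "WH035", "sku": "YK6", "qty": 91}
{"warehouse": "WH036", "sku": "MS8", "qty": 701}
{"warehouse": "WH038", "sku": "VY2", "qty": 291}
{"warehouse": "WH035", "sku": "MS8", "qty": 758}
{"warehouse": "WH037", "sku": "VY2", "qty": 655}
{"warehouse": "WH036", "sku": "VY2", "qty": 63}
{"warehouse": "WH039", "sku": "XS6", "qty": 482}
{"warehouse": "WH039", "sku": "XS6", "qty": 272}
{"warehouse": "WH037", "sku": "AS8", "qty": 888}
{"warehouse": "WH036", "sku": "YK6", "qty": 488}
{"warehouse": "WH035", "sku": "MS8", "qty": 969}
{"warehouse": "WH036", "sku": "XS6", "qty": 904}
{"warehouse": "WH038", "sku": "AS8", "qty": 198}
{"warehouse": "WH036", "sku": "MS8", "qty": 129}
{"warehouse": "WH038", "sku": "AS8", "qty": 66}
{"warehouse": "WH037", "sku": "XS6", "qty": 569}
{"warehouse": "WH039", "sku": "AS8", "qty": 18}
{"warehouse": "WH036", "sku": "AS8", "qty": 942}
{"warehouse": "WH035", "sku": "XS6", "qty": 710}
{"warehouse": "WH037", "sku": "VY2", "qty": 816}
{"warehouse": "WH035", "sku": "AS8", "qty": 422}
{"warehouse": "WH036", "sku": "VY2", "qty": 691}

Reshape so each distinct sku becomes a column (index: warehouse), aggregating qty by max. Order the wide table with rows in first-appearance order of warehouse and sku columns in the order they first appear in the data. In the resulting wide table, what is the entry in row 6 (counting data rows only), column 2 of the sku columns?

With rows in first-appearance order of warehouse, row 6 is warehouse=WH040. sku columns in first-appearance order: YK6, XS6, MS8, VY2, AS8; column 2 is XS6.
Long rows with warehouse=WH040, sku=XS6: max(652, 226, 564) = 652.

652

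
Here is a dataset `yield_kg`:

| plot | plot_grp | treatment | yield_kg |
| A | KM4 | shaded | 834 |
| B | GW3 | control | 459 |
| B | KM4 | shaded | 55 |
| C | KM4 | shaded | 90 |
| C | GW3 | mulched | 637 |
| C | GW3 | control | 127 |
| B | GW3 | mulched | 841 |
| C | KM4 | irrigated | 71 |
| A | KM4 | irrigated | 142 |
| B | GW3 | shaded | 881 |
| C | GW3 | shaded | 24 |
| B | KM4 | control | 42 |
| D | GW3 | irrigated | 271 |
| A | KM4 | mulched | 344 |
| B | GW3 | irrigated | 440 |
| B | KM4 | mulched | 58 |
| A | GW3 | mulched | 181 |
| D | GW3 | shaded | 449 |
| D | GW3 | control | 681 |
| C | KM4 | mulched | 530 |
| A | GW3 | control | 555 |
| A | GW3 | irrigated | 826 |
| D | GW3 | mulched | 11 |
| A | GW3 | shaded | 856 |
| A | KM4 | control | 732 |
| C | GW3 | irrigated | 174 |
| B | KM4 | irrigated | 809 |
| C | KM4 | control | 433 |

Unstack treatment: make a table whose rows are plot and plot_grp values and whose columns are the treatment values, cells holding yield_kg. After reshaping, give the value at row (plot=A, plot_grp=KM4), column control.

732

Wide layout: rows indexed by plot and plot_grp, columns are the 4 distinct treatment values (shaded, control, mulched, irrigated).
Cell (plot=A, plot_grp=KM4, treatment=control) draws from the long row where plot=A, plot_grp=KM4 and treatment=control, which has yield_kg=732.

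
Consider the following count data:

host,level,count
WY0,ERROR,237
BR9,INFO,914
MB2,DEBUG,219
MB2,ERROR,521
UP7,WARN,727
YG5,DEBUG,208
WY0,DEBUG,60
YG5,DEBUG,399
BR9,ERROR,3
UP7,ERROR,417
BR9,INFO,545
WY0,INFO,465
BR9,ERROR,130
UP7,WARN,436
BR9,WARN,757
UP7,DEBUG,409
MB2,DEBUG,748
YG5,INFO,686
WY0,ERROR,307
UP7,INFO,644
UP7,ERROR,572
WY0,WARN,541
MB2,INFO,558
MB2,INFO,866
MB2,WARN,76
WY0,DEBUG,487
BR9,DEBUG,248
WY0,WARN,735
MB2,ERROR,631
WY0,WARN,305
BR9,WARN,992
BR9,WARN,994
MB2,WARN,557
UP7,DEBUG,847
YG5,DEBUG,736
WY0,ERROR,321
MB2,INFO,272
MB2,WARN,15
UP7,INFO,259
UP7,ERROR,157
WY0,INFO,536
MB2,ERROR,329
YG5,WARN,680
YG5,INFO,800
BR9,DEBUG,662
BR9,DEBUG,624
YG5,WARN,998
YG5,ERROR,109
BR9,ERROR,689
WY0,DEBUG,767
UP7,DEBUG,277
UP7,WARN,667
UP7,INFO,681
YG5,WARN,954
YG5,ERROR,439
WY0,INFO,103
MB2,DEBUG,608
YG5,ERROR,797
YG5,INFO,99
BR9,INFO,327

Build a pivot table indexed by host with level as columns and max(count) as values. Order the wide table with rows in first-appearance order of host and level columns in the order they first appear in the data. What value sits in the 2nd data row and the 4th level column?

With rows in first-appearance order of host, row 2 is host=BR9. level columns in first-appearance order: ERROR, INFO, DEBUG, WARN; column 4 is WARN.
Long rows with host=BR9, level=WARN: max(757, 992, 994) = 994.

994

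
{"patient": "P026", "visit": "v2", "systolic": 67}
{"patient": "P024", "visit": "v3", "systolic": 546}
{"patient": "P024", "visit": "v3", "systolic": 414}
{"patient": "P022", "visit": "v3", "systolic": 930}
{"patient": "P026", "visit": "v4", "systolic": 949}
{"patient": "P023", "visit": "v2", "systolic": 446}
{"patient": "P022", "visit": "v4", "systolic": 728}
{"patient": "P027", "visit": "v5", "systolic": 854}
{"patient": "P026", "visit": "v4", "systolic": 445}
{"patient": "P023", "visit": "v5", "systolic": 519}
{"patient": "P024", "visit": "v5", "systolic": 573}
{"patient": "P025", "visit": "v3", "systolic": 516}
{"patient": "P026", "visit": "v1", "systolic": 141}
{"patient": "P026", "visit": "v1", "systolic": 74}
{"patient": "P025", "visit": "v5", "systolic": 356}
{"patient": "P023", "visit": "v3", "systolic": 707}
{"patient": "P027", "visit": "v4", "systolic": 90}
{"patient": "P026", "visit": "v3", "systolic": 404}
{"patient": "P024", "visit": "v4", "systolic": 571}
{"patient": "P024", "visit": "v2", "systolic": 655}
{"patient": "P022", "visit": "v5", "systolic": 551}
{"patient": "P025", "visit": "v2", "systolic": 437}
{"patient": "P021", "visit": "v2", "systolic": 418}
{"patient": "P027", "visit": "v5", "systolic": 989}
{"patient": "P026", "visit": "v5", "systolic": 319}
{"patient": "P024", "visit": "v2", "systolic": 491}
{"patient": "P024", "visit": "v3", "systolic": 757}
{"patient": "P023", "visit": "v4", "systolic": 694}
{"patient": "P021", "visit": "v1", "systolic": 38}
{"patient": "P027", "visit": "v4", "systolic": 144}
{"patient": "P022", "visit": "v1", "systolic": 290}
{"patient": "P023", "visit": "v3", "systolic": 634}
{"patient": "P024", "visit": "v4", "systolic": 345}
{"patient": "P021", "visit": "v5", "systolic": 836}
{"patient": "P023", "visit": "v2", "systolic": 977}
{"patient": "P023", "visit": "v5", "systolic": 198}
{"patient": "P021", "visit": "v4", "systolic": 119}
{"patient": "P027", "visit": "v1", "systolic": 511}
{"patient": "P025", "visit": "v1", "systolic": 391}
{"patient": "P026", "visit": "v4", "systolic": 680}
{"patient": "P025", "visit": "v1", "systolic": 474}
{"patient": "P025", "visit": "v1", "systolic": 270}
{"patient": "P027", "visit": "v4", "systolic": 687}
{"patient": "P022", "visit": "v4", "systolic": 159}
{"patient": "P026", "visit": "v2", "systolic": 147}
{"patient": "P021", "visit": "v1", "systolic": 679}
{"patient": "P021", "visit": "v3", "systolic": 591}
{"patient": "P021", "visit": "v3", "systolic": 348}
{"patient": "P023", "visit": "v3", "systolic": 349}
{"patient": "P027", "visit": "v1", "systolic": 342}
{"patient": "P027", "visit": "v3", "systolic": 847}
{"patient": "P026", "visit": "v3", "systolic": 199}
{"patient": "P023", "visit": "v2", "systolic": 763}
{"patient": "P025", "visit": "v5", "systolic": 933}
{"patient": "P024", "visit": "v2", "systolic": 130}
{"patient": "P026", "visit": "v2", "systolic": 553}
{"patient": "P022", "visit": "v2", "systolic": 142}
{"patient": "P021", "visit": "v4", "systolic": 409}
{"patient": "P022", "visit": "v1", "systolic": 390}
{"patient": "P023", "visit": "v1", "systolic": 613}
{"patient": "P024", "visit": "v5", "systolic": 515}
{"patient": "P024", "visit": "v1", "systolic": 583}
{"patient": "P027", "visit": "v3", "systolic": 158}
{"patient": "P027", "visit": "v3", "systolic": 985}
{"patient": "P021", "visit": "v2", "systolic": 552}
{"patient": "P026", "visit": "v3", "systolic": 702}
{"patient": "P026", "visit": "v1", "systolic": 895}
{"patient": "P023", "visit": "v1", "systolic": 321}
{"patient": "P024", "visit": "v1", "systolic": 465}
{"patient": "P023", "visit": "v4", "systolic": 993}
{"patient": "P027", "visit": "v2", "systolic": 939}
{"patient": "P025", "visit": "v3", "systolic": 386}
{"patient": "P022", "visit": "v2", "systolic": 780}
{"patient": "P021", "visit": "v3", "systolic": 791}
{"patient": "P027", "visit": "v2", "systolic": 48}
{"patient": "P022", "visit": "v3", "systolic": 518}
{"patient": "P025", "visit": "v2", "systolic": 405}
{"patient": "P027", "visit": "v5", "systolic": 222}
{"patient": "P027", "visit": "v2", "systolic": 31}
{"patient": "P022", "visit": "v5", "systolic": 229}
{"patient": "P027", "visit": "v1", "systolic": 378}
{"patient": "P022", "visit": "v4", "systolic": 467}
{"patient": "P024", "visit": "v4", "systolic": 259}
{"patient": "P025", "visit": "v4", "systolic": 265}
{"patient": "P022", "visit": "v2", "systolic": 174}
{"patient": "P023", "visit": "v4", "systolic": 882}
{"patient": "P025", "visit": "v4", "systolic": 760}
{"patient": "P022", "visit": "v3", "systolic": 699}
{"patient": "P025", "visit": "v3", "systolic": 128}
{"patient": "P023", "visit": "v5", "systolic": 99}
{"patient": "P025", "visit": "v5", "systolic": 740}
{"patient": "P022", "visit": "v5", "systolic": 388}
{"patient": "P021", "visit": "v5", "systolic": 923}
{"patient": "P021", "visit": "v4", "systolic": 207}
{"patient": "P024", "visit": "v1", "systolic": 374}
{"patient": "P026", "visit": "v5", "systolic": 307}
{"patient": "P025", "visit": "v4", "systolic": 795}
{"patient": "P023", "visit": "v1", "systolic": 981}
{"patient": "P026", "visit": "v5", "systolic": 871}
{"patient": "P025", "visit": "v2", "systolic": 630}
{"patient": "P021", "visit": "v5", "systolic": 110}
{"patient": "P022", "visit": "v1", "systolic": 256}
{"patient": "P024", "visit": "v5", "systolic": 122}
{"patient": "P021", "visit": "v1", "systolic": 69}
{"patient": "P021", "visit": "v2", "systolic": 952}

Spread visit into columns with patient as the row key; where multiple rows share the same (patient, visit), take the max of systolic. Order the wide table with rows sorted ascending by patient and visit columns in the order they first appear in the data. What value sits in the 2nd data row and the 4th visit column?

551

With rows sorted ascending by patient, row 2 is patient=P022. visit columns in first-appearance order: v2, v3, v4, v5, v1; column 4 is v5.
Long rows with patient=P022, visit=v5: max(551, 229, 388) = 551.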